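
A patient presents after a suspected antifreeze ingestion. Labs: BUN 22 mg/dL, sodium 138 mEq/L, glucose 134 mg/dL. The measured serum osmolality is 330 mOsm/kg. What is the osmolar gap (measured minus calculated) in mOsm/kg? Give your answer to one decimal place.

Calculated osmolality = 2·Na + glucose/18 + BUN/2.8
= 2·138 + 134/18 + 22/2.8
= 276 + 7.44 + 7.86
= 291.3 mOsm/kg ≈ 291.3 mOsm/kg
Osmolar gap = measured − calculated = 330 − 291.3 = 38.7 mOsm/kg

38.7 mOsm/kg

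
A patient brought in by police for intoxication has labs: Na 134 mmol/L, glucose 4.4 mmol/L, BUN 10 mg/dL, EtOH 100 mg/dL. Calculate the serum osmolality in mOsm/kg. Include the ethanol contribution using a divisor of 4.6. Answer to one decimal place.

Calculated osmolality = 2·Na + glucose + BUN/2.8 + ethanol/4.6
= 2·134 + 4.4 + 10/2.8 + 100/4.6
= 268 + 4.40 + 3.57 + 21.74
= 297.71 mOsm/kg

297.7 mOsm/kg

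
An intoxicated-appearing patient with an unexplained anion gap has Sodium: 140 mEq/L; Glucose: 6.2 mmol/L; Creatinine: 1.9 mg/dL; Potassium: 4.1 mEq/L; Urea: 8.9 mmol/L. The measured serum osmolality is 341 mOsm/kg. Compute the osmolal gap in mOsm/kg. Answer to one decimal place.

45.9 mOsm/kg

Calculated osmolality = 2·Na + glucose + urea
= 2·140 + 6.2 + 8.9
= 280 + 6.20 + 8.90
= 295.1 mOsm/kg ≈ 295.1 mOsm/kg
Osmolar gap = measured − calculated = 341 − 295.1 = 45.9 mOsm/kg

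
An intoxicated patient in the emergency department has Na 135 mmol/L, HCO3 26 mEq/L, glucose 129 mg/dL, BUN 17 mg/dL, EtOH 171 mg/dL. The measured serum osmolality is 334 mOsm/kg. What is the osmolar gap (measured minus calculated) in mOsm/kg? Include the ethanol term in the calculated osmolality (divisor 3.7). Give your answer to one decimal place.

Calculated osmolality = 2·Na + glucose/18 + BUN/2.8 + ethanol/3.7
= 2·135 + 129/18 + 17/2.8 + 171/3.7
= 270 + 7.17 + 6.07 + 46.22
= 329.46 mOsm/kg ≈ 329.5 mOsm/kg
Osmolar gap = measured − calculated = 334 − 329.5 = 4.5 mOsm/kg

4.5 mOsm/kg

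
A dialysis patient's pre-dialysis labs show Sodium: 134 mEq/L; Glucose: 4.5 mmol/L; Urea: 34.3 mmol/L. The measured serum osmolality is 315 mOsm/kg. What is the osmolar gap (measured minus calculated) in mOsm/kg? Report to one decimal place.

8.2 mOsm/kg

Calculated osmolality = 2·Na + glucose + urea
= 2·134 + 4.5 + 34.3
= 268 + 4.50 + 34.30
= 306.8 mOsm/kg ≈ 306.8 mOsm/kg
Osmolar gap = measured − calculated = 315 − 306.8 = 8.2 mOsm/kg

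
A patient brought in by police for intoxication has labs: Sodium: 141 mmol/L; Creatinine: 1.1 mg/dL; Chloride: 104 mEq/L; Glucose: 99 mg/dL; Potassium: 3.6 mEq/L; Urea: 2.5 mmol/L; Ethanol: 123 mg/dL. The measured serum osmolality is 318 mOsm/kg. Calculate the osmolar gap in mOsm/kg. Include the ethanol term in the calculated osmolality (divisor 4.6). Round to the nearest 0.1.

Calculated osmolality = 2·Na + glucose/18 + urea + ethanol/4.6
= 2·141 + 99/18 + 2.5 + 123/4.6
= 282 + 5.50 + 2.50 + 26.74
= 316.74 mOsm/kg ≈ 316.7 mOsm/kg
Osmolar gap = measured − calculated = 318 − 316.7 = 1.3 mOsm/kg

1.3 mOsm/kg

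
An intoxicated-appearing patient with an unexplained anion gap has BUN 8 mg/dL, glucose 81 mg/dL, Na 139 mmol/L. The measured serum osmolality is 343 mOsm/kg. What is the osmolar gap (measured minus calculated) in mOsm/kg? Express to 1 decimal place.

57.6 mOsm/kg

Calculated osmolality = 2·Na + glucose/18 + BUN/2.8
= 2·139 + 81/18 + 8/2.8
= 278 + 4.50 + 2.86
= 285.36 mOsm/kg ≈ 285.4 mOsm/kg
Osmolar gap = measured − calculated = 343 − 285.4 = 57.6 mOsm/kg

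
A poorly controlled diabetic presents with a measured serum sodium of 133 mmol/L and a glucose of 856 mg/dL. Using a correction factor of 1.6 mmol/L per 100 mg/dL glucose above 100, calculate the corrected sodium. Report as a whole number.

Corrected Na = measured Na + 1.6 · (glucose − 100)/100
= 133 + 1.6 · (856 − 100)/100
= 133 + 12.1
= 145.1 mmol/L

145 mmol/L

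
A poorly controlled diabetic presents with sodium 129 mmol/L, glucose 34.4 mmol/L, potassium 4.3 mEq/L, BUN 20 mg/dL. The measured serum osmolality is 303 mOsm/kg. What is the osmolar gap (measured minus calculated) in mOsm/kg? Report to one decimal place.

Calculated osmolality = 2·Na + glucose + BUN/2.8
= 2·129 + 34.4 + 20/2.8
= 258 + 34.40 + 7.14
= 299.54 mOsm/kg ≈ 299.5 mOsm/kg
Osmolar gap = measured − calculated = 303 − 299.5 = 3.5 mOsm/kg

3.5 mOsm/kg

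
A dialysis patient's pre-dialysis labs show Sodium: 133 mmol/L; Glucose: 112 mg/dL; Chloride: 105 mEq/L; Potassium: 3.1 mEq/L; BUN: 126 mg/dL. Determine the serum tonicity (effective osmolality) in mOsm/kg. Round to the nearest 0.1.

Effective osmolality excludes urea (freely permeant across cell membranes):
2·Na + glucose/18
= 2·133 + 112/18
= 266 + 6.22
= 272.22 mOsm/kg

272.2 mOsm/kg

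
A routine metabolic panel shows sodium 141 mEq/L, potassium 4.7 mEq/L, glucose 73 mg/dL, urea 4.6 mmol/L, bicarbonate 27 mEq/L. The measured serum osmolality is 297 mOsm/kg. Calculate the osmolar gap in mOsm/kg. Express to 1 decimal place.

Calculated osmolality = 2·Na + glucose/18 + urea
= 2·141 + 73/18 + 4.6
= 282 + 4.06 + 4.60
= 290.66 mOsm/kg ≈ 290.7 mOsm/kg
Osmolar gap = measured − calculated = 297 − 290.7 = 6.3 mOsm/kg

6.3 mOsm/kg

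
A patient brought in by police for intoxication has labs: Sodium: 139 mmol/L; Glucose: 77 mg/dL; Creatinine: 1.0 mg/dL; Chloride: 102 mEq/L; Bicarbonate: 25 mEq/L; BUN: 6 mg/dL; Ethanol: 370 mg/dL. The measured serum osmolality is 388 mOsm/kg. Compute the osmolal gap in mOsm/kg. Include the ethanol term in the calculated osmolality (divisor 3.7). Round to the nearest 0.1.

Calculated osmolality = 2·Na + glucose/18 + BUN/2.8 + ethanol/3.7
= 2·139 + 77/18 + 6/2.8 + 370/3.7
= 278 + 4.28 + 2.14 + 100
= 384.42 mOsm/kg ≈ 384.4 mOsm/kg
Osmolar gap = measured − calculated = 388 − 384.4 = 3.6 mOsm/kg

3.6 mOsm/kg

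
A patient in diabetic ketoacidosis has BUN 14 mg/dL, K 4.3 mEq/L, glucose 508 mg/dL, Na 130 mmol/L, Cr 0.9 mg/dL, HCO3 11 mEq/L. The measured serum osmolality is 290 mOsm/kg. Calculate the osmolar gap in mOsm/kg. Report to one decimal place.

-3.2 mOsm/kg

Calculated osmolality = 2·Na + glucose/18 + BUN/2.8
= 2·130 + 508/18 + 14/2.8
= 260 + 28.22 + 5
= 293.22 mOsm/kg ≈ 293.2 mOsm/kg
Osmolar gap = measured − calculated = 290 − 293.2 = -3.2 mOsm/kg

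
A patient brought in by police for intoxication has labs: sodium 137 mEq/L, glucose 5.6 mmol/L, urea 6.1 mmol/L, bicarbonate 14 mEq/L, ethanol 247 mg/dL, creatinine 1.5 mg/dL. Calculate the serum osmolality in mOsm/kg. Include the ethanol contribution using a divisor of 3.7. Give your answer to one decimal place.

352.5 mOsm/kg

Calculated osmolality = 2·Na + glucose + urea + ethanol/3.7
= 2·137 + 5.6 + 6.1 + 247/3.7
= 274 + 5.60 + 6.10 + 66.76
= 352.46 mOsm/kg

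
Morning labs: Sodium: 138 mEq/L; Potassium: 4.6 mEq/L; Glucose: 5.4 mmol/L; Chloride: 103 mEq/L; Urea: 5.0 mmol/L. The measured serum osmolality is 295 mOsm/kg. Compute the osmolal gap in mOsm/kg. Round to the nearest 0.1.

Calculated osmolality = 2·Na + glucose + urea
= 2·138 + 5.4 + 5
= 276 + 5.40 + 5
= 286.4 mOsm/kg ≈ 286.4 mOsm/kg
Osmolar gap = measured − calculated = 295 − 286.4 = 8.6 mOsm/kg

8.6 mOsm/kg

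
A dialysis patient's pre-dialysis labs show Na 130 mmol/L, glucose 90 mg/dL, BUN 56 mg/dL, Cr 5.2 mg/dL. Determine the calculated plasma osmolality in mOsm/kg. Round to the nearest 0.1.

Calculated osmolality = 2·Na + glucose/18 + BUN/2.8
= 2·130 + 90/18 + 56/2.8
= 260 + 5 + 20
= 285 mOsm/kg

285.0 mOsm/kg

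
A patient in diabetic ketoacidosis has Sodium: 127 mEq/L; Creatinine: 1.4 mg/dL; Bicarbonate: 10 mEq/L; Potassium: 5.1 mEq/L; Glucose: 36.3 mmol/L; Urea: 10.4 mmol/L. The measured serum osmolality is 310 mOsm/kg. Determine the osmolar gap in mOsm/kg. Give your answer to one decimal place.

Calculated osmolality = 2·Na + glucose + urea
= 2·127 + 36.3 + 10.4
= 254 + 36.30 + 10.40
= 300.7 mOsm/kg ≈ 300.7 mOsm/kg
Osmolar gap = measured − calculated = 310 − 300.7 = 9.3 mOsm/kg

9.3 mOsm/kg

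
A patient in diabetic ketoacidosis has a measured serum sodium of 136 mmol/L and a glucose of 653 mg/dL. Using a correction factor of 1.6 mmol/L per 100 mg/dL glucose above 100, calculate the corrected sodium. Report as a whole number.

145 mmol/L

Corrected Na = measured Na + 1.6 · (glucose − 100)/100
= 136 + 1.6 · (653 − 100)/100
= 136 + 8.8
= 144.8 mmol/L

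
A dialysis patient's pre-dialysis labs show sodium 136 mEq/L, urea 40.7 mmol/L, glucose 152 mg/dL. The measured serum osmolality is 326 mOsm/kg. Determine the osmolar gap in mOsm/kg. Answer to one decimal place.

4.9 mOsm/kg

Calculated osmolality = 2·Na + glucose/18 + urea
= 2·136 + 152/18 + 40.7
= 272 + 8.44 + 40.70
= 321.14 mOsm/kg ≈ 321.1 mOsm/kg
Osmolar gap = measured − calculated = 326 − 321.1 = 4.9 mOsm/kg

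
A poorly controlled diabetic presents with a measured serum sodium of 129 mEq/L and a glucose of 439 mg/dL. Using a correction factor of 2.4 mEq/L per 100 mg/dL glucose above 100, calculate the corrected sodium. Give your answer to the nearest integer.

137 mEq/L

Corrected Na = measured Na + 2.4 · (glucose − 100)/100
= 129 + 2.4 · (439 − 100)/100
= 129 + 8.1
= 137.1 mEq/L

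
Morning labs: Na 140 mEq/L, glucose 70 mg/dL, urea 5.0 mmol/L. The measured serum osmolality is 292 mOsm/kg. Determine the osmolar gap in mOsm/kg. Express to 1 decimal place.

Calculated osmolality = 2·Na + glucose/18 + urea
= 2·140 + 70/18 + 5
= 280 + 3.89 + 5
= 288.89 mOsm/kg ≈ 288.9 mOsm/kg
Osmolar gap = measured − calculated = 292 − 288.9 = 3.1 mOsm/kg

3.1 mOsm/kg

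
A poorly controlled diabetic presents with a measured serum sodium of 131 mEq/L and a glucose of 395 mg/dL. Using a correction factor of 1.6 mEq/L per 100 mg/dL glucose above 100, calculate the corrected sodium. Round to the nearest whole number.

Corrected Na = measured Na + 1.6 · (glucose − 100)/100
= 131 + 1.6 · (395 − 100)/100
= 131 + 4.7
= 135.7 mEq/L

136 mEq/L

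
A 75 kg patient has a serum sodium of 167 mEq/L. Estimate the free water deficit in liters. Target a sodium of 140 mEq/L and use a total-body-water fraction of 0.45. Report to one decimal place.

TBW = 0.45 · 75 = 33.75 L
Free water deficit = TBW · (Na/140 − 1)
= 33.75 · (167/140 − 1)
= 33.75 · 0.1929
= 6.51 L

6.5 L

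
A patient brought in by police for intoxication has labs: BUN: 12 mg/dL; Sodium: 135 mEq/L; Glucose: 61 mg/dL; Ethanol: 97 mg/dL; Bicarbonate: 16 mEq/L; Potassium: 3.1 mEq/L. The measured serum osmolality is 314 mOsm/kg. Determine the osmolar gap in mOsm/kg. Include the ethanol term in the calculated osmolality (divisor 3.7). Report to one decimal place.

10.1 mOsm/kg

Calculated osmolality = 2·Na + glucose/18 + BUN/2.8 + ethanol/3.7
= 2·135 + 61/18 + 12/2.8 + 97/3.7
= 270 + 3.39 + 4.29 + 26.22
= 303.9 mOsm/kg ≈ 303.9 mOsm/kg
Osmolar gap = measured − calculated = 314 − 303.9 = 10.1 mOsm/kg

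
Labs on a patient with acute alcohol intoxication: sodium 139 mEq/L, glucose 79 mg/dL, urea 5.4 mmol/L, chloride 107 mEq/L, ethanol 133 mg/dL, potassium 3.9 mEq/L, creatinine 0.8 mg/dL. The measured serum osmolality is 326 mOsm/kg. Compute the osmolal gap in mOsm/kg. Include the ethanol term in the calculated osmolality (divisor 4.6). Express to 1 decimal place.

Calculated osmolality = 2·Na + glucose/18 + urea + ethanol/4.6
= 2·139 + 79/18 + 5.4 + 133/4.6
= 278 + 4.39 + 5.40 + 28.91
= 316.7 mOsm/kg ≈ 316.7 mOsm/kg
Osmolar gap = measured − calculated = 326 − 316.7 = 9.3 mOsm/kg

9.3 mOsm/kg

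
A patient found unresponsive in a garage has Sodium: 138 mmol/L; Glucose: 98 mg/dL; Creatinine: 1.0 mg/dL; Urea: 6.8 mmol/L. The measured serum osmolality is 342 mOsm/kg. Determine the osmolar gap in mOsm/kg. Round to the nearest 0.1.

53.8 mOsm/kg

Calculated osmolality = 2·Na + glucose/18 + urea
= 2·138 + 98/18 + 6.8
= 276 + 5.44 + 6.80
= 288.24 mOsm/kg ≈ 288.2 mOsm/kg
Osmolar gap = measured − calculated = 342 − 288.2 = 53.8 mOsm/kg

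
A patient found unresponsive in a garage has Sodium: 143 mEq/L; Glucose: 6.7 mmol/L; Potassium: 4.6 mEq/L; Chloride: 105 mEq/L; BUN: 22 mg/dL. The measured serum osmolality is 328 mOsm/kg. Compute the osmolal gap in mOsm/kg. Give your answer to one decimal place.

27.4 mOsm/kg

Calculated osmolality = 2·Na + glucose + BUN/2.8
= 2·143 + 6.7 + 22/2.8
= 286 + 6.70 + 7.86
= 300.56 mOsm/kg ≈ 300.6 mOsm/kg
Osmolar gap = measured − calculated = 328 − 300.6 = 27.4 mOsm/kg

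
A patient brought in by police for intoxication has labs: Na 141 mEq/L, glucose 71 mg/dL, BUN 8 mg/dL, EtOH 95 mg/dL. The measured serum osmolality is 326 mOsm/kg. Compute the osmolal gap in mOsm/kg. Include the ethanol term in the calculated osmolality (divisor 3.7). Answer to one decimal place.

11.5 mOsm/kg

Calculated osmolality = 2·Na + glucose/18 + BUN/2.8 + ethanol/3.7
= 2·141 + 71/18 + 8/2.8 + 95/3.7
= 282 + 3.94 + 2.86 + 25.68
= 314.48 mOsm/kg ≈ 314.5 mOsm/kg
Osmolar gap = measured − calculated = 326 − 314.5 = 11.5 mOsm/kg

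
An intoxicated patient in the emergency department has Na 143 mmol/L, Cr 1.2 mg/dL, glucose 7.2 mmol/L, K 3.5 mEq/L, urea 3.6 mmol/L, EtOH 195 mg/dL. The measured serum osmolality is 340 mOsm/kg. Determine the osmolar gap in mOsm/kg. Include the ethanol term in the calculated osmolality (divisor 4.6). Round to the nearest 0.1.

0.8 mOsm/kg

Calculated osmolality = 2·Na + glucose + urea + ethanol/4.6
= 2·143 + 7.2 + 3.6 + 195/4.6
= 286 + 7.20 + 3.60 + 42.39
= 339.19 mOsm/kg ≈ 339.2 mOsm/kg
Osmolar gap = measured − calculated = 340 − 339.2 = 0.8 mOsm/kg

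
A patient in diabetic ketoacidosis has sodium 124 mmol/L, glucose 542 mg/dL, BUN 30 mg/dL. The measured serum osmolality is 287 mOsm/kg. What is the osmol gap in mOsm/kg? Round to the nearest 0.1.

-1.8 mOsm/kg

Calculated osmolality = 2·Na + glucose/18 + BUN/2.8
= 2·124 + 542/18 + 30/2.8
= 248 + 30.11 + 10.71
= 288.82 mOsm/kg ≈ 288.8 mOsm/kg
Osmolar gap = measured − calculated = 287 − 288.8 = -1.8 mOsm/kg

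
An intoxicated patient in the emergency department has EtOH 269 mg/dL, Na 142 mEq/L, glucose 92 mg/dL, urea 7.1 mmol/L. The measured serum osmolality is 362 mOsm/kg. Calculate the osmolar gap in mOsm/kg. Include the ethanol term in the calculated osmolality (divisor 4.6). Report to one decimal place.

Calculated osmolality = 2·Na + glucose/18 + urea + ethanol/4.6
= 2·142 + 92/18 + 7.1 + 269/4.6
= 284 + 5.11 + 7.10 + 58.48
= 354.69 mOsm/kg ≈ 354.7 mOsm/kg
Osmolar gap = measured − calculated = 362 − 354.7 = 7.3 mOsm/kg

7.3 mOsm/kg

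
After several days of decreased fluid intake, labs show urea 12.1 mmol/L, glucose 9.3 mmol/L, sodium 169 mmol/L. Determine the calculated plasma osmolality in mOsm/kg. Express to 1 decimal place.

Calculated osmolality = 2·Na + glucose + urea
= 2·169 + 9.3 + 12.1
= 338 + 9.30 + 12.10
= 359.4 mOsm/kg

359.4 mOsm/kg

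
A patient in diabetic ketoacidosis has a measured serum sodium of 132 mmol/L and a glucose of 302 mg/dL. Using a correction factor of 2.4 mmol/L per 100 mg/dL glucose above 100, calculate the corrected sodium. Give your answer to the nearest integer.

137 mmol/L

Corrected Na = measured Na + 2.4 · (glucose − 100)/100
= 132 + 2.4 · (302 − 100)/100
= 132 + 4.8
= 136.8 mmol/L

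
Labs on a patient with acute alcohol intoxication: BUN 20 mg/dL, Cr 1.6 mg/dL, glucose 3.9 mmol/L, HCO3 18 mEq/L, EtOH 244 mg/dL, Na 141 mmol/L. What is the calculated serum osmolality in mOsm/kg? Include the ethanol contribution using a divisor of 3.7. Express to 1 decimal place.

Calculated osmolality = 2·Na + glucose + BUN/2.8 + ethanol/3.7
= 2·141 + 3.9 + 20/2.8 + 244/3.7
= 282 + 3.90 + 7.14 + 65.95
= 358.99 mOsm/kg

359.0 mOsm/kg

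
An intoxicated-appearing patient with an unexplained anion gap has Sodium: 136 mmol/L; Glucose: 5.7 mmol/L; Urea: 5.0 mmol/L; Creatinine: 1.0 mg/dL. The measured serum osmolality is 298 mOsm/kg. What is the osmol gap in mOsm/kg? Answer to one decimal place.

Calculated osmolality = 2·Na + glucose + urea
= 2·136 + 5.7 + 5
= 272 + 5.70 + 5
= 282.7 mOsm/kg ≈ 282.7 mOsm/kg
Osmolar gap = measured − calculated = 298 − 282.7 = 15.3 mOsm/kg

15.3 mOsm/kg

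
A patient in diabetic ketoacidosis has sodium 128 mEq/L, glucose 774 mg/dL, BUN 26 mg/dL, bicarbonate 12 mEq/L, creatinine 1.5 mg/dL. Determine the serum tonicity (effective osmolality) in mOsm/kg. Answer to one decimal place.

Effective osmolality excludes urea (freely permeant across cell membranes):
2·Na + glucose/18
= 2·128 + 774/18
= 256 + 43
= 299 mOsm/kg

299.0 mOsm/kg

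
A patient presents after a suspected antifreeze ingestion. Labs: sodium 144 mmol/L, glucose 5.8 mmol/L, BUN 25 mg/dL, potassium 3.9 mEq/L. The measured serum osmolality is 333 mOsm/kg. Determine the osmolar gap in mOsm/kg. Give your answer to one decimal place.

Calculated osmolality = 2·Na + glucose + BUN/2.8
= 2·144 + 5.8 + 25/2.8
= 288 + 5.80 + 8.93
= 302.73 mOsm/kg ≈ 302.7 mOsm/kg
Osmolar gap = measured − calculated = 333 − 302.7 = 30.3 mOsm/kg

30.3 mOsm/kg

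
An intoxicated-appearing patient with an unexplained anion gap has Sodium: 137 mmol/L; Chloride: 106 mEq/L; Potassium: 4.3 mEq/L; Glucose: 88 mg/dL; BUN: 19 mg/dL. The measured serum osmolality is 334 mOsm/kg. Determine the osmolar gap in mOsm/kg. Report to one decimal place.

48.3 mOsm/kg

Calculated osmolality = 2·Na + glucose/18 + BUN/2.8
= 2·137 + 88/18 + 19/2.8
= 274 + 4.89 + 6.79
= 285.68 mOsm/kg ≈ 285.7 mOsm/kg
Osmolar gap = measured − calculated = 334 − 285.7 = 48.3 mOsm/kg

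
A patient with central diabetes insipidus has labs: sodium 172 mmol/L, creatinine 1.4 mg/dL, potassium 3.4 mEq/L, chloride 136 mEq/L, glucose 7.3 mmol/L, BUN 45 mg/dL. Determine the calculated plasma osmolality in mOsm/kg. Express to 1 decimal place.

367.4 mOsm/kg

Calculated osmolality = 2·Na + glucose + BUN/2.8
= 2·172 + 7.3 + 45/2.8
= 344 + 7.30 + 16.07
= 367.37 mOsm/kg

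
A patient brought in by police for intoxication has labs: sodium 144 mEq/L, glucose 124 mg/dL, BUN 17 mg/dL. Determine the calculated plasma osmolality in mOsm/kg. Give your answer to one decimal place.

Calculated osmolality = 2·Na + glucose/18 + BUN/2.8
= 2·144 + 124/18 + 17/2.8
= 288 + 6.89 + 6.07
= 300.96 mOsm/kg

301.0 mOsm/kg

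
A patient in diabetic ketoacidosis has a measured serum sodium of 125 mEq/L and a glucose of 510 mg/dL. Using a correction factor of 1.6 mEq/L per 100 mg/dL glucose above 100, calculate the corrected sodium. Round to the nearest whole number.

Corrected Na = measured Na + 1.6 · (glucose − 100)/100
= 125 + 1.6 · (510 − 100)/100
= 125 + 6.6
= 131.6 mEq/L

132 mEq/L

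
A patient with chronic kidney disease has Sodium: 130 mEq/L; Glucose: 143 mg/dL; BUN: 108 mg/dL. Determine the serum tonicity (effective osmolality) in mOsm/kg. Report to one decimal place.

Effective osmolality excludes urea (freely permeant across cell membranes):
2·Na + glucose/18
= 2·130 + 143/18
= 260 + 7.94
= 267.94 mOsm/kg

267.9 mOsm/kg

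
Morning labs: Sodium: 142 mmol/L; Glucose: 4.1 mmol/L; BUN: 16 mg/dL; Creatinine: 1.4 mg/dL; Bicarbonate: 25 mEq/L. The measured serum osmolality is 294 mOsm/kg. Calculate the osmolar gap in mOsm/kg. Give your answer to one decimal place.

0.2 mOsm/kg

Calculated osmolality = 2·Na + glucose + BUN/2.8
= 2·142 + 4.1 + 16/2.8
= 284 + 4.10 + 5.71
= 293.81 mOsm/kg ≈ 293.8 mOsm/kg
Osmolar gap = measured − calculated = 294 − 293.8 = 0.2 mOsm/kg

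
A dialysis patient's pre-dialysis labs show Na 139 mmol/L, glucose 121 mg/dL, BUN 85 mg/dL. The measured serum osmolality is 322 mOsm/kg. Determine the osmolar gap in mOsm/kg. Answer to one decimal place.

6.9 mOsm/kg

Calculated osmolality = 2·Na + glucose/18 + BUN/2.8
= 2·139 + 121/18 + 85/2.8
= 278 + 6.72 + 30.36
= 315.08 mOsm/kg ≈ 315.1 mOsm/kg
Osmolar gap = measured − calculated = 322 − 315.1 = 6.9 mOsm/kg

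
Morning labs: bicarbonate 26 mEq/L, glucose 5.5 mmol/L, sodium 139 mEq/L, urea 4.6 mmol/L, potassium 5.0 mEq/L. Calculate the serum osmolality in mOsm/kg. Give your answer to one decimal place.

288.1 mOsm/kg

Calculated osmolality = 2·Na + glucose + urea
= 2·139 + 5.5 + 4.6
= 278 + 5.50 + 4.60
= 288.1 mOsm/kg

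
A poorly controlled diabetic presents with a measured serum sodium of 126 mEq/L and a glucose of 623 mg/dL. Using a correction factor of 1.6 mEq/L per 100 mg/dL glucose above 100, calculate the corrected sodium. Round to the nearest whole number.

134 mEq/L

Corrected Na = measured Na + 1.6 · (glucose − 100)/100
= 126 + 1.6 · (623 − 100)/100
= 126 + 8.4
= 134.4 mEq/L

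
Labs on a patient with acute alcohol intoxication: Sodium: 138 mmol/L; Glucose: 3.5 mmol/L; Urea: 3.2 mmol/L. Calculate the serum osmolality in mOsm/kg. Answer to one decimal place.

282.7 mOsm/kg

Calculated osmolality = 2·Na + glucose + urea
= 2·138 + 3.5 + 3.2
= 276 + 3.50 + 3.20
= 282.7 mOsm/kg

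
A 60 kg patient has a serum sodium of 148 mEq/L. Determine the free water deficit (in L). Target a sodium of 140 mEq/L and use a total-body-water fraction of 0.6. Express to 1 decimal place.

2.1 L

TBW = 0.6 · 60 = 36 L
Free water deficit = TBW · (Na/140 − 1)
= 36 · (148/140 − 1)
= 36 · 0.0571
= 2.06 L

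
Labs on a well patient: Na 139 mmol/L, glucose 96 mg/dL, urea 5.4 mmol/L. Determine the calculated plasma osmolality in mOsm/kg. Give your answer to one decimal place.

Calculated osmolality = 2·Na + glucose/18 + urea
= 2·139 + 96/18 + 5.4
= 278 + 5.33 + 5.40
= 288.73 mOsm/kg

288.7 mOsm/kg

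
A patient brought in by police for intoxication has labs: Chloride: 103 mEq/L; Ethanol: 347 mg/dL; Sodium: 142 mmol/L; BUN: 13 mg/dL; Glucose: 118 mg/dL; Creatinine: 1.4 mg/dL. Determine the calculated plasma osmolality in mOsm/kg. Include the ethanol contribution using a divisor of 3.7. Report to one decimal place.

389.0 mOsm/kg

Calculated osmolality = 2·Na + glucose/18 + BUN/2.8 + ethanol/3.7
= 2·142 + 118/18 + 13/2.8 + 347/3.7
= 284 + 6.56 + 4.64 + 93.78
= 388.98 mOsm/kg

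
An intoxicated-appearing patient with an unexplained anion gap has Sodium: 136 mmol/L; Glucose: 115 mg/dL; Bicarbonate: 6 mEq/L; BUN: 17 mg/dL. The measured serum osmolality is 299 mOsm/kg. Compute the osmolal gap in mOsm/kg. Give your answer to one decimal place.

14.5 mOsm/kg

Calculated osmolality = 2·Na + glucose/18 + BUN/2.8
= 2·136 + 115/18 + 17/2.8
= 272 + 6.39 + 6.07
= 284.46 mOsm/kg ≈ 284.5 mOsm/kg
Osmolar gap = measured − calculated = 299 − 284.5 = 14.5 mOsm/kg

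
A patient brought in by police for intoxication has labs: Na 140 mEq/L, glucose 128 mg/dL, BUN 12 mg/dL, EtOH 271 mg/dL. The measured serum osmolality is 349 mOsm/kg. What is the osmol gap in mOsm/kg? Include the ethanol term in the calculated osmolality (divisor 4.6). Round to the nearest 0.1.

-1.3 mOsm/kg

Calculated osmolality = 2·Na + glucose/18 + BUN/2.8 + ethanol/4.6
= 2·140 + 128/18 + 12/2.8 + 271/4.6
= 280 + 7.11 + 4.29 + 58.91
= 350.31 mOsm/kg ≈ 350.3 mOsm/kg
Osmolar gap = measured − calculated = 349 − 350.3 = -1.3 mOsm/kg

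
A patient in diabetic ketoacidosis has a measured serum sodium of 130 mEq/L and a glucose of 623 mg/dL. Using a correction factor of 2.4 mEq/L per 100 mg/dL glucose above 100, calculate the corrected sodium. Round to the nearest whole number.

Corrected Na = measured Na + 2.4 · (glucose − 100)/100
= 130 + 2.4 · (623 − 100)/100
= 130 + 12.6
= 142.6 mEq/L

143 mEq/L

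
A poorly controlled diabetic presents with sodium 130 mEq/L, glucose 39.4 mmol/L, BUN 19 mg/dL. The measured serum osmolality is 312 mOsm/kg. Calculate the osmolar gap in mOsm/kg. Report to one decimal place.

Calculated osmolality = 2·Na + glucose + BUN/2.8
= 2·130 + 39.4 + 19/2.8
= 260 + 39.40 + 6.79
= 306.19 mOsm/kg ≈ 306.2 mOsm/kg
Osmolar gap = measured − calculated = 312 − 306.2 = 5.8 mOsm/kg

5.8 mOsm/kg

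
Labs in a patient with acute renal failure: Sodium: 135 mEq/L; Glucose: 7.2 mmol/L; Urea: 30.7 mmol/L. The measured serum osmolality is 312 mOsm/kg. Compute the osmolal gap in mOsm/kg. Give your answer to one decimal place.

4.1 mOsm/kg

Calculated osmolality = 2·Na + glucose + urea
= 2·135 + 7.2 + 30.7
= 270 + 7.20 + 30.70
= 307.9 mOsm/kg ≈ 307.9 mOsm/kg
Osmolar gap = measured − calculated = 312 − 307.9 = 4.1 mOsm/kg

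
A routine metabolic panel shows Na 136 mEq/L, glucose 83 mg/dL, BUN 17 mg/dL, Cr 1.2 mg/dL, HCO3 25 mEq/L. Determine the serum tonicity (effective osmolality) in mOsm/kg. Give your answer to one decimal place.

Effective osmolality excludes urea (freely permeant across cell membranes):
2·Na + glucose/18
= 2·136 + 83/18
= 272 + 4.61
= 276.61 mOsm/kg

276.6 mOsm/kg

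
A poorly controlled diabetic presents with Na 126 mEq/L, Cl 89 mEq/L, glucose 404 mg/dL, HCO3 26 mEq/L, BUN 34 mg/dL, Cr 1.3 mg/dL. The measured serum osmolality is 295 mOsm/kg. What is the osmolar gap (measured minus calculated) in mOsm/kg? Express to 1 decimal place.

8.4 mOsm/kg

Calculated osmolality = 2·Na + glucose/18 + BUN/2.8
= 2·126 + 404/18 + 34/2.8
= 252 + 22.44 + 12.14
= 286.58 mOsm/kg ≈ 286.6 mOsm/kg
Osmolar gap = measured − calculated = 295 − 286.6 = 8.4 mOsm/kg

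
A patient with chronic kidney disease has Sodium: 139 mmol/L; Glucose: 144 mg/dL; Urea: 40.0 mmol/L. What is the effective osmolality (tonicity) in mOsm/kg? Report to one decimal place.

Effective osmolality excludes urea (freely permeant across cell membranes):
2·Na + glucose/18
= 2·139 + 144/18
= 278 + 8
= 286 mOsm/kg

286.0 mOsm/kg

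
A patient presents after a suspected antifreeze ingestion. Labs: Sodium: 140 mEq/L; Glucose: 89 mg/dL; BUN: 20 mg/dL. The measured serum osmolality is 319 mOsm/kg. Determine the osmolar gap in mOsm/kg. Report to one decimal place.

26.9 mOsm/kg

Calculated osmolality = 2·Na + glucose/18 + BUN/2.8
= 2·140 + 89/18 + 20/2.8
= 280 + 4.94 + 7.14
= 292.08 mOsm/kg ≈ 292.1 mOsm/kg
Osmolar gap = measured − calculated = 319 − 292.1 = 26.9 mOsm/kg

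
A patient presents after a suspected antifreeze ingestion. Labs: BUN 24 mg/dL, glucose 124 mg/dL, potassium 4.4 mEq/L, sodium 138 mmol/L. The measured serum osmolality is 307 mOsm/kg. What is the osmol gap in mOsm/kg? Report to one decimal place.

15.5 mOsm/kg

Calculated osmolality = 2·Na + glucose/18 + BUN/2.8
= 2·138 + 124/18 + 24/2.8
= 276 + 6.89 + 8.57
= 291.46 mOsm/kg ≈ 291.5 mOsm/kg
Osmolar gap = measured − calculated = 307 − 291.5 = 15.5 mOsm/kg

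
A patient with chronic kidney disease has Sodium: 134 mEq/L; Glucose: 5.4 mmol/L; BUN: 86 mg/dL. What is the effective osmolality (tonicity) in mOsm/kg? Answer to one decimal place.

273.4 mOsm/kg

Effective osmolality excludes urea (freely permeant across cell membranes):
2·Na + glucose
= 2·134 + 5.4
= 268 + 5.4
= 273.4 mOsm/kg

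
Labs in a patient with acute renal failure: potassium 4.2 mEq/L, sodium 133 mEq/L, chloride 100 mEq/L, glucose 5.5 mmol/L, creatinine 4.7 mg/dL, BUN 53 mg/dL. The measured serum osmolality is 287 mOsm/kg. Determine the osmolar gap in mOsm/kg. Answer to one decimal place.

Calculated osmolality = 2·Na + glucose + BUN/2.8
= 2·133 + 5.5 + 53/2.8
= 266 + 5.50 + 18.93
= 290.43 mOsm/kg ≈ 290.4 mOsm/kg
Osmolar gap = measured − calculated = 287 − 290.4 = -3.4 mOsm/kg

-3.4 mOsm/kg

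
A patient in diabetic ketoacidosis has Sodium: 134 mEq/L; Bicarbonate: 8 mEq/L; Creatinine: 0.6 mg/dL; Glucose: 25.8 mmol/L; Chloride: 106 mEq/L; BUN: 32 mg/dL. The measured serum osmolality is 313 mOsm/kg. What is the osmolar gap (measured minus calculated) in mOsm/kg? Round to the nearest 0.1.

7.8 mOsm/kg

Calculated osmolality = 2·Na + glucose + BUN/2.8
= 2·134 + 25.8 + 32/2.8
= 268 + 25.80 + 11.43
= 305.23 mOsm/kg ≈ 305.2 mOsm/kg
Osmolar gap = measured − calculated = 313 − 305.2 = 7.8 mOsm/kg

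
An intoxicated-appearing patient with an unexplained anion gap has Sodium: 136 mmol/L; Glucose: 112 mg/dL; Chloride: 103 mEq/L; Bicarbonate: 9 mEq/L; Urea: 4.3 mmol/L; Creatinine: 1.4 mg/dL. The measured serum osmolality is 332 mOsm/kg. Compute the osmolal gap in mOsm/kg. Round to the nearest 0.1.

49.5 mOsm/kg

Calculated osmolality = 2·Na + glucose/18 + urea
= 2·136 + 112/18 + 4.3
= 272 + 6.22 + 4.30
= 282.52 mOsm/kg ≈ 282.5 mOsm/kg
Osmolar gap = measured − calculated = 332 − 282.5 = 49.5 mOsm/kg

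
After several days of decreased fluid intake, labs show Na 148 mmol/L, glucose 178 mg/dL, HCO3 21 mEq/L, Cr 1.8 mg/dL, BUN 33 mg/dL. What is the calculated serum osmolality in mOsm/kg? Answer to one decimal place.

Calculated osmolality = 2·Na + glucose/18 + BUN/2.8
= 2·148 + 178/18 + 33/2.8
= 296 + 9.89 + 11.79
= 317.68 mOsm/kg

317.7 mOsm/kg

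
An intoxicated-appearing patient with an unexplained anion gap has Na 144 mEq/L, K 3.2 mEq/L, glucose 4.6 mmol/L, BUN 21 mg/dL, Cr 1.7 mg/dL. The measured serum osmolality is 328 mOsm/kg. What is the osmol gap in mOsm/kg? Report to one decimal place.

Calculated osmolality = 2·Na + glucose + BUN/2.8
= 2·144 + 4.6 + 21/2.8
= 288 + 4.60 + 7.50
= 300.1 mOsm/kg ≈ 300.1 mOsm/kg
Osmolar gap = measured − calculated = 328 − 300.1 = 27.9 mOsm/kg

27.9 mOsm/kg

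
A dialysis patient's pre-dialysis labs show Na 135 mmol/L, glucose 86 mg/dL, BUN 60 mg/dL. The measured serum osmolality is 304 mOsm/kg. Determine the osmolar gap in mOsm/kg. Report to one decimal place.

7.8 mOsm/kg

Calculated osmolality = 2·Na + glucose/18 + BUN/2.8
= 2·135 + 86/18 + 60/2.8
= 270 + 4.78 + 21.43
= 296.21 mOsm/kg ≈ 296.2 mOsm/kg
Osmolar gap = measured − calculated = 304 − 296.2 = 7.8 mOsm/kg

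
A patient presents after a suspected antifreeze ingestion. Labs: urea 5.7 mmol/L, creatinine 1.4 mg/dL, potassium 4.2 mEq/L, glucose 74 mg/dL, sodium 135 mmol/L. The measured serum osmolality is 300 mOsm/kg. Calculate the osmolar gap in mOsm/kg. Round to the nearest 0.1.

20.2 mOsm/kg

Calculated osmolality = 2·Na + glucose/18 + urea
= 2·135 + 74/18 + 5.7
= 270 + 4.11 + 5.70
= 279.81 mOsm/kg ≈ 279.8 mOsm/kg
Osmolar gap = measured − calculated = 300 − 279.8 = 20.2 mOsm/kg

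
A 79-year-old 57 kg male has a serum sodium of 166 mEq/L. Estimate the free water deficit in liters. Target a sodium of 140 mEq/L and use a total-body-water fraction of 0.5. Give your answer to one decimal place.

TBW = 0.5 · 57 = 28.5 L
Free water deficit = TBW · (Na/140 − 1)
= 28.5 · (166/140 − 1)
= 28.5 · 0.1857
= 5.29 L

5.3 L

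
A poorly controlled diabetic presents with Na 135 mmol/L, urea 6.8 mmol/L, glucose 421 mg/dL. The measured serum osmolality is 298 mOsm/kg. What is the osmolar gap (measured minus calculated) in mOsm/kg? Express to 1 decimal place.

-2.2 mOsm/kg

Calculated osmolality = 2·Na + glucose/18 + urea
= 2·135 + 421/18 + 6.8
= 270 + 23.39 + 6.80
= 300.19 mOsm/kg ≈ 300.2 mOsm/kg
Osmolar gap = measured − calculated = 298 − 300.2 = -2.2 mOsm/kg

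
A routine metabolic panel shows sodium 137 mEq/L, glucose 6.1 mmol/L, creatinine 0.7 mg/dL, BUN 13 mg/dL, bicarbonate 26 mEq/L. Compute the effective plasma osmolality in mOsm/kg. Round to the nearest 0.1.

Effective osmolality excludes urea (freely permeant across cell membranes):
2·Na + glucose
= 2·137 + 6.1
= 274 + 6.1
= 280.1 mOsm/kg

280.1 mOsm/kg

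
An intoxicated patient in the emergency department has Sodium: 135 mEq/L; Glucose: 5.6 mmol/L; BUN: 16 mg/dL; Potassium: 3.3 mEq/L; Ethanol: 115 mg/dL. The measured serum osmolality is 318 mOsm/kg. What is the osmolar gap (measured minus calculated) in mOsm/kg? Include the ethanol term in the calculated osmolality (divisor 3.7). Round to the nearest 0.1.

5.6 mOsm/kg

Calculated osmolality = 2·Na + glucose + BUN/2.8 + ethanol/3.7
= 2·135 + 5.6 + 16/2.8 + 115/3.7
= 270 + 5.60 + 5.71 + 31.08
= 312.39 mOsm/kg ≈ 312.4 mOsm/kg
Osmolar gap = measured − calculated = 318 − 312.4 = 5.6 mOsm/kg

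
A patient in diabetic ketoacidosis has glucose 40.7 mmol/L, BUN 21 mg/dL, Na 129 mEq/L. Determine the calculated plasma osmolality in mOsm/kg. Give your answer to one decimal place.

Calculated osmolality = 2·Na + glucose + BUN/2.8
= 2·129 + 40.7 + 21/2.8
= 258 + 40.70 + 7.50
= 306.2 mOsm/kg

306.2 mOsm/kg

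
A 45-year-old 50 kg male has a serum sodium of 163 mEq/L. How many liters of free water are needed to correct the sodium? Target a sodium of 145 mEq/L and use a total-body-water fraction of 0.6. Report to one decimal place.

3.7 L

TBW = 0.6 · 50 = 30 L
Free water deficit = TBW · (Na/145 − 1)
= 30 · (163/145 − 1)
= 30 · 0.1241
= 3.72 L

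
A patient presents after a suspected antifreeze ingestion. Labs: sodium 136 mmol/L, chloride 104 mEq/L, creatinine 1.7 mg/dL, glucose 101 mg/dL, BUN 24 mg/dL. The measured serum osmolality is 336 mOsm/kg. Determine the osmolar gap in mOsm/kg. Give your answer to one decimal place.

49.8 mOsm/kg

Calculated osmolality = 2·Na + glucose/18 + BUN/2.8
= 2·136 + 101/18 + 24/2.8
= 272 + 5.61 + 8.57
= 286.18 mOsm/kg ≈ 286.2 mOsm/kg
Osmolar gap = measured − calculated = 336 − 286.2 = 49.8 mOsm/kg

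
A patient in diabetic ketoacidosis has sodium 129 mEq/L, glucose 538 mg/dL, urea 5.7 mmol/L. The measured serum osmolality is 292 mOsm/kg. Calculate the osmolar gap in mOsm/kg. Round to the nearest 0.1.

-1.6 mOsm/kg

Calculated osmolality = 2·Na + glucose/18 + urea
= 2·129 + 538/18 + 5.7
= 258 + 29.89 + 5.70
= 293.59 mOsm/kg ≈ 293.6 mOsm/kg
Osmolar gap = measured − calculated = 292 − 293.6 = -1.6 mOsm/kg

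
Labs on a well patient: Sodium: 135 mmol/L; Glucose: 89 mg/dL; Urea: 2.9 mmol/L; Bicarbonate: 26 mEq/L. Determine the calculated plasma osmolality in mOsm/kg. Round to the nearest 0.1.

Calculated osmolality = 2·Na + glucose/18 + urea
= 2·135 + 89/18 + 2.9
= 270 + 4.94 + 2.90
= 277.84 mOsm/kg

277.8 mOsm/kg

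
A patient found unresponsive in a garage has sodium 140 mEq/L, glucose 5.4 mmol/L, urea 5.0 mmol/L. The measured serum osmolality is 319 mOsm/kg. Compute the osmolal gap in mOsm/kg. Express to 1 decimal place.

Calculated osmolality = 2·Na + glucose + urea
= 2·140 + 5.4 + 5
= 280 + 5.40 + 5
= 290.4 mOsm/kg ≈ 290.4 mOsm/kg
Osmolar gap = measured − calculated = 319 − 290.4 = 28.6 mOsm/kg

28.6 mOsm/kg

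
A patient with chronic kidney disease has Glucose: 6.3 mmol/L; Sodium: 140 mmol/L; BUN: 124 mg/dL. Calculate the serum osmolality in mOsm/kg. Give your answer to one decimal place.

330.6 mOsm/kg

Calculated osmolality = 2·Na + glucose + BUN/2.8
= 2·140 + 6.3 + 124/2.8
= 280 + 6.30 + 44.29
= 330.59 mOsm/kg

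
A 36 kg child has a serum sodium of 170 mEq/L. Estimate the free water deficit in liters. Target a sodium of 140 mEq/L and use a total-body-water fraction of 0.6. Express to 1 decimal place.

4.6 L

TBW = 0.6 · 36 = 21.6 L
Free water deficit = TBW · (Na/140 − 1)
= 21.6 · (170/140 − 1)
= 21.6 · 0.2143
= 4.63 L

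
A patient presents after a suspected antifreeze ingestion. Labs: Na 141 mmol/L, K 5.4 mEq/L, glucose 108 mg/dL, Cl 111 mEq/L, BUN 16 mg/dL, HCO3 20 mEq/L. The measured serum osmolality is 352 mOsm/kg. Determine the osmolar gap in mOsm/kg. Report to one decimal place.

Calculated osmolality = 2·Na + glucose/18 + BUN/2.8
= 2·141 + 108/18 + 16/2.8
= 282 + 6 + 5.71
= 293.71 mOsm/kg ≈ 293.7 mOsm/kg
Osmolar gap = measured − calculated = 352 − 293.7 = 58.3 mOsm/kg

58.3 mOsm/kg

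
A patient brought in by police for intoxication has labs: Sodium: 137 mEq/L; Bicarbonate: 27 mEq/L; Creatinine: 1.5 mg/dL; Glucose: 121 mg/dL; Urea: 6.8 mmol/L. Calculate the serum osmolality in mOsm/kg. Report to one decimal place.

Calculated osmolality = 2·Na + glucose/18 + urea
= 2·137 + 121/18 + 6.8
= 274 + 6.72 + 6.80
= 287.52 mOsm/kg

287.5 mOsm/kg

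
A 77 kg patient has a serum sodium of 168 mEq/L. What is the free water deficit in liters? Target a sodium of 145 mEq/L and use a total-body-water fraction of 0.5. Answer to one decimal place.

6.1 L

TBW = 0.5 · 77 = 38.5 L
Free water deficit = TBW · (Na/145 − 1)
= 38.5 · (168/145 − 1)
= 38.5 · 0.1586
= 6.11 L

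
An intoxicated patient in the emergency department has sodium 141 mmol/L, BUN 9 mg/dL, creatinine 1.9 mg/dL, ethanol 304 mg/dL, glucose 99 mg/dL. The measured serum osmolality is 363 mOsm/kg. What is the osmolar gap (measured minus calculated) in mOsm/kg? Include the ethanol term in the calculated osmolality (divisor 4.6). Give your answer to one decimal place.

6.2 mOsm/kg

Calculated osmolality = 2·Na + glucose/18 + BUN/2.8 + ethanol/4.6
= 2·141 + 99/18 + 9/2.8 + 304/4.6
= 282 + 5.50 + 3.21 + 66.09
= 356.8 mOsm/kg ≈ 356.8 mOsm/kg
Osmolar gap = measured − calculated = 363 − 356.8 = 6.2 mOsm/kg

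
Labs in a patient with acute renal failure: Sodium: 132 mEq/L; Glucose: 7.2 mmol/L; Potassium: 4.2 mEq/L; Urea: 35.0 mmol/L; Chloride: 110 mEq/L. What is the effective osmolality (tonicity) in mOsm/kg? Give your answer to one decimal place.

Effective osmolality excludes urea (freely permeant across cell membranes):
2·Na + glucose
= 2·132 + 7.2
= 264 + 7.2
= 271.2 mOsm/kg

271.2 mOsm/kg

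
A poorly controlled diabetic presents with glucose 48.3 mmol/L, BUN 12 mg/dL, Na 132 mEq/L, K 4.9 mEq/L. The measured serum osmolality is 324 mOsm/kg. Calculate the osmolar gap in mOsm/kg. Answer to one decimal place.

Calculated osmolality = 2·Na + glucose + BUN/2.8
= 2·132 + 48.3 + 12/2.8
= 264 + 48.30 + 4.29
= 316.59 mOsm/kg ≈ 316.6 mOsm/kg
Osmolar gap = measured − calculated = 324 − 316.6 = 7.4 mOsm/kg

7.4 mOsm/kg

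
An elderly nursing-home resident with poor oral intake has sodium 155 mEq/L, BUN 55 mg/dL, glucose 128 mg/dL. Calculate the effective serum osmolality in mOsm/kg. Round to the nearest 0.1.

317.1 mOsm/kg

Effective osmolality excludes urea (freely permeant across cell membranes):
2·Na + glucose/18
= 2·155 + 128/18
= 310 + 7.11
= 317.11 mOsm/kg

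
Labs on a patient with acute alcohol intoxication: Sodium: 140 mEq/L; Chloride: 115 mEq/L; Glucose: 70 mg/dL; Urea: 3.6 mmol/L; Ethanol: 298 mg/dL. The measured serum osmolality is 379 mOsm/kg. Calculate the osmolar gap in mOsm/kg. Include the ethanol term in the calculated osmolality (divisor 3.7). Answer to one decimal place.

11.0 mOsm/kg

Calculated osmolality = 2·Na + glucose/18 + urea + ethanol/3.7
= 2·140 + 70/18 + 3.6 + 298/3.7
= 280 + 3.89 + 3.60 + 80.54
= 368.03 mOsm/kg ≈ 368.0 mOsm/kg
Osmolar gap = measured − calculated = 379 − 368.0 = 11.0 mOsm/kg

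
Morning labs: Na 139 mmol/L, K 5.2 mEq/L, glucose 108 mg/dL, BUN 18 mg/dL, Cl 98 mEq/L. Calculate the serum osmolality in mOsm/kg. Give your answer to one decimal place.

Calculated osmolality = 2·Na + glucose/18 + BUN/2.8
= 2·139 + 108/18 + 18/2.8
= 278 + 6 + 6.43
= 290.43 mOsm/kg

290.4 mOsm/kg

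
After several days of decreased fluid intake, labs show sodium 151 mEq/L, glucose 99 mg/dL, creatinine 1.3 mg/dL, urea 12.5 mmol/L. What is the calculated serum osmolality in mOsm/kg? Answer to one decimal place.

Calculated osmolality = 2·Na + glucose/18 + urea
= 2·151 + 99/18 + 12.5
= 302 + 5.50 + 12.50
= 320 mOsm/kg

320.0 mOsm/kg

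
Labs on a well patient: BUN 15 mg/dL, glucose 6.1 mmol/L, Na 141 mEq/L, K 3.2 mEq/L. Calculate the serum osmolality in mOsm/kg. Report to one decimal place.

Calculated osmolality = 2·Na + glucose + BUN/2.8
= 2·141 + 6.1 + 15/2.8
= 282 + 6.10 + 5.36
= 293.46 mOsm/kg

293.5 mOsm/kg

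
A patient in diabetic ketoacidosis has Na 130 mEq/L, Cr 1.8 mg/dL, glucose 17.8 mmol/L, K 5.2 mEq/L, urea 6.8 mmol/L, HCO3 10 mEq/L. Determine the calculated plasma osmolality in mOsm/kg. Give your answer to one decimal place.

284.6 mOsm/kg

Calculated osmolality = 2·Na + glucose + urea
= 2·130 + 17.8 + 6.8
= 260 + 17.80 + 6.80
= 284.6 mOsm/kg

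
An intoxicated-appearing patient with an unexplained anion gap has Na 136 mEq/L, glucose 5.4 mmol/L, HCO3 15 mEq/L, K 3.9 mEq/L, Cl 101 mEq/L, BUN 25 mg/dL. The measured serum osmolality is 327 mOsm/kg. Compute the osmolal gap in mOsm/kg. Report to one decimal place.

Calculated osmolality = 2·Na + glucose + BUN/2.8
= 2·136 + 5.4 + 25/2.8
= 272 + 5.40 + 8.93
= 286.33 mOsm/kg ≈ 286.3 mOsm/kg
Osmolar gap = measured − calculated = 327 − 286.3 = 40.7 mOsm/kg

40.7 mOsm/kg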